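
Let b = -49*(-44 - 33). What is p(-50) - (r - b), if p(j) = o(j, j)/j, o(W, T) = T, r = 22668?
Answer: -18894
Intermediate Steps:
p(j) = 1 (p(j) = j/j = 1)
b = 3773 (b = -49*(-77) = 3773)
p(-50) - (r - b) = 1 - (22668 - 1*3773) = 1 - (22668 - 3773) = 1 - 1*18895 = 1 - 18895 = -18894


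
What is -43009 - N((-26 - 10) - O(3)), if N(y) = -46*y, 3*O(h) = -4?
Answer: -133811/3 ≈ -44604.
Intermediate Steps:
O(h) = -4/3 (O(h) = (⅓)*(-4) = -4/3)
N(y) = -46*y
-43009 - N((-26 - 10) - O(3)) = -43009 - (-46)*((-26 - 10) - 1*(-4/3)) = -43009 - (-46)*(-36 + 4/3) = -43009 - (-46)*(-104)/3 = -43009 - 1*4784/3 = -43009 - 4784/3 = -133811/3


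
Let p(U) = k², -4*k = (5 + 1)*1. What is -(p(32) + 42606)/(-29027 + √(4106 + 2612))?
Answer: 549684299/374471116 + 18937*√6718/374471116 ≈ 1.4720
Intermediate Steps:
k = -3/2 (k = -(5 + 1)/4 = -3/2 ≈ -1.5000)
p(U) = 9/4 (p(U) = (-3/2)² = 9/4)
-(p(32) + 42606)/(-29027 + √(4106 + 2612)) = -(9/4 + 42606)/(-29027 + √(4106 + 2612)) = -170433/(4*(-29027 + √6718))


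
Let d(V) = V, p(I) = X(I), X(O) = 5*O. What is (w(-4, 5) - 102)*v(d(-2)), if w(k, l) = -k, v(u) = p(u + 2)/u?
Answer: 0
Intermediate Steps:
p(I) = 5*I
v(u) = (10 + 5*u)/u (v(u) = (5*(u + 2))/u = (5*(2 + u))/u = (10 + 5*u)/u)
(w(-4, 5) - 102)*v(d(-2)) = (-1*(-4) - 102)*(5 + 10/(-2)) = (4 - 102)*(5 + 10*(-½)) = -98*(5 - 5) = -98*0 = 0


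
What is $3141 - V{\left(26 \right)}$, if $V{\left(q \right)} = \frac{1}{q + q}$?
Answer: $\frac{163331}{52} \approx 3141.0$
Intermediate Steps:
$V{\left(q \right)} = \frac{1}{2 q}$
$3141 - V{\left(26 \right)} = 3141 - \frac{1}{2 \cdot 26} = 3141 - \frac{1}{2} \cdot \frac{1}{26} = 3141 - \frac{1}{52} = \frac{163331}{52}$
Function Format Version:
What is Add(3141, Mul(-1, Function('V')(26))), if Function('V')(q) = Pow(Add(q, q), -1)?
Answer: Rational(163331, 52) ≈ 3141.0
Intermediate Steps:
Function('V')(q) = Mul(Rational(1, 2), Pow(q, -1)) (Function('V')(q) = Pow(Mul(2, q), -1) = Mul(Rational(1, 2), Pow(q, -1)))
Add(3141, Mul(-1, Function('V')(26))) = Add(3141, Mul(-1, Mul(Rational(1, 2), Pow(26, -1)))) = Add(3141, Mul(-1, Mul(Rational(1, 2), Rational(1, 26)))) = Add(3141, Mul(-1, Rational(1, 52))) = Add(3141, Rational(-1, 52)) = Rational(163331, 52)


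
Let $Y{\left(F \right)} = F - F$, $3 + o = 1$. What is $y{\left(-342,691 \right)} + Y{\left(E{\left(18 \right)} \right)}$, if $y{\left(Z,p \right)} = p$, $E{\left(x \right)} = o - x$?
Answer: $691$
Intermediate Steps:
$o = -2$ ($o = -3 + 1 = -2$)
$E{\left(x \right)} = -2 - x$
$Y{\left(F \right)} = 0$
$y{\left(-342,691 \right)} + Y{\left(E{\left(18 \right)} \right)} = 691 + 0 = 691$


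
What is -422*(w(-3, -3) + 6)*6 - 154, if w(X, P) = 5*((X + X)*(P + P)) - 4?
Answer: -460978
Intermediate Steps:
w(X, P) = -4 + 20*P*X (w(X, P) = 5*((2*X)*(2*P)) - 4 = 5*(4*P*X) - 4 = 20*P*X - 4 = -4 + 20*P*X)
-422*(w(-3, -3) + 6)*6 - 154 = -422*((-4 + 20*(-3)*(-3)) + 6)*6 - 154 = -422*((-4 + 180) + 6)*6 - 154 = -422*(176 + 6)*6 - 154 = -76804*6 - 154 = -422*1092 - 154 = -460824 - 154 = -460978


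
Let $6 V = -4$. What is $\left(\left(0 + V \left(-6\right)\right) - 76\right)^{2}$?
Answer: $5184$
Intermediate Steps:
$V = - \frac{2}{3}$ ($V = \frac{1}{6} \left(-4\right) = - \frac{2}{3} \approx -0.66667$)
$\left(\left(0 + V \left(-6\right)\right) - 76\right)^{2} = \left(\left(0 - -4\right) - 76\right)^{2} = \left(\left(0 + 4\right) - 76\right)^{2} = \left(4 - 76\right)^{2} = \left(-72\right)^{2} = 5184$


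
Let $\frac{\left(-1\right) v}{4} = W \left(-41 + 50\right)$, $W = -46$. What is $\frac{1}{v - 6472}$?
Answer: $- \frac{1}{4816} \approx -0.00020764$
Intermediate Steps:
$v = 1656$ ($v = - 4 \left(- 46 \left(-41 + 50\right)\right) = - 4 \left(\left(-46\right) 9\right) = \left(-4\right) \left(-414\right) = 1656$)
$\frac{1}{v - 6472} = \frac{1}{1656 - 6472} = \frac{1}{-4816} = - \frac{1}{4816}$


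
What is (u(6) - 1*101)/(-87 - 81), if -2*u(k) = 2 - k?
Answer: 33/56 ≈ 0.58929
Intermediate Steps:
u(k) = -1 + k/2 (u(k) = -(2 - k)/2 = -1 + k/2)
(u(6) - 1*101)/(-87 - 81) = ((-1 + (½)*6) - 1*101)/(-87 - 81) = ((-1 + 3) - 101)/(-168) = -(2 - 101)/168 = -1/168*(-99) = 33/56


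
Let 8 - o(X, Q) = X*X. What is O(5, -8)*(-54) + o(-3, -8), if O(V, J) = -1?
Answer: 53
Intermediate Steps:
o(X, Q) = 8 - X² (o(X, Q) = 8 - X*X = 8 - X²)
O(5, -8)*(-54) + o(-3, -8) = -1*(-54) + (8 - 1*(-3)²) = 54 + (8 - 1*9) = 54 + (8 - 9) = 54 - 1 = 53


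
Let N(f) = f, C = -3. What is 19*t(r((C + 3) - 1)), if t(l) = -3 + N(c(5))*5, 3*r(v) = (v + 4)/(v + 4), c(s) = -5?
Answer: -532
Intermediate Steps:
r(v) = 1/3 (r(v) = ((v + 4)/(v + 4))/3 = ((4 + v)/(4 + v))/3 = (1/3)*1 = 1/3)
t(l) = -28 (t(l) = -3 - 5*5 = -3 - 25 = -28)
19*t(r((C + 3) - 1)) = 19*(-28) = -532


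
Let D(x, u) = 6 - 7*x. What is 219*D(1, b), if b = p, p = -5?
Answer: -219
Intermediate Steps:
b = -5
D(x, u) = 6 - 7*x
219*D(1, b) = 219*(6 - 7*1) = 219*(6 - 7) = 219*(-1) = -219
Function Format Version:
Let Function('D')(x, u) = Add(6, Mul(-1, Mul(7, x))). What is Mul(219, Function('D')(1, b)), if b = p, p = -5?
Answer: -219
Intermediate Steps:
b = -5
Function('D')(x, u) = Add(6, Mul(-7, x))
Mul(219, Function('D')(1, b)) = Mul(219, Add(6, Mul(-7, 1))) = Mul(219, Add(6, -7)) = Mul(219, -1) = -219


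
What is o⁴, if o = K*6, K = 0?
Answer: 0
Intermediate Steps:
o = 0 (o = 0*6 = 0)
o⁴ = 0⁴ = 0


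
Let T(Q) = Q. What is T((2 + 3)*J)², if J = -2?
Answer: 100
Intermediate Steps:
T((2 + 3)*J)² = ((2 + 3)*(-2))² = (5*(-2))² = (-10)² = 100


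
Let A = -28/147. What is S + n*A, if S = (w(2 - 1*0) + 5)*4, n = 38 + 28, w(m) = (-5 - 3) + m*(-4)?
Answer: -396/7 ≈ -56.571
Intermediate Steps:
w(m) = -8 - 4*m
A = -4/21 (A = -28*1/147 = -4/21 ≈ -0.19048)
n = 66
S = -44 (S = ((-8 - 4*(2 - 1*0)) + 5)*4 = ((-8 - 4*(2 + 0)) + 5)*4 = ((-8 - 4*2) + 5)*4 = ((-8 - 8) + 5)*4 = (-16 + 5)*4 = -11*4 = -44)
S + n*A = -44 + 66*(-4/21) = -44 - 88/7 = -396/7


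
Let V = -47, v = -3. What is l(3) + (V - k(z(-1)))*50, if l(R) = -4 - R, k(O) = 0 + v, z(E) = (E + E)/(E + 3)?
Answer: -2207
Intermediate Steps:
z(E) = 2*E/(3 + E) (z(E) = (2*E)/(3 + E) = 2*E/(3 + E))
k(O) = -3 (k(O) = 0 - 3 = -3)
l(3) + (V - k(z(-1)))*50 = (-4 - 1*3) + (-47 - 1*(-3))*50 = (-4 - 3) + (-47 + 3)*50 = -7 - 44*50 = -7 - 2200 = -2207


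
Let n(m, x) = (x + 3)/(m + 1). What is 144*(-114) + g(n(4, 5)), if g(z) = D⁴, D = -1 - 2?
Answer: -16335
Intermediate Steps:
n(m, x) = (3 + x)/(1 + m)
D = -3
g(z) = 81 (g(z) = (-3)⁴ = 81)
144*(-114) + g(n(4, 5)) = 144*(-114) + 81 = -16416 + 81 = -16335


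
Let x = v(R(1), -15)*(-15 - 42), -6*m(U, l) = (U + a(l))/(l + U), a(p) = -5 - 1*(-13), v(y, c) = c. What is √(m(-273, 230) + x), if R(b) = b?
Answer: 5*√2273754/258 ≈ 29.223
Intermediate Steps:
a(p) = 8 (a(p) = -5 + 13 = 8)
m(U, l) = -(8 + U)/(6*(U + l)) (m(U, l) = -(U + 8)/(6*(l + U)) = -(8 + U)/(6*(U + l)))
x = 855 (x = -15*(-15 - 42) = -15*(-57) = 855)
√(m(-273, 230) + x) = √((-8 - 1*(-273))/(6*(-273 + 230)) + 855) = √((⅙)*(-8 + 273)/(-43) + 855) = √((⅙)*(-1/43)*265 + 855) = √(-265/258 + 855) = √(220325/258) = 5*√2273754/258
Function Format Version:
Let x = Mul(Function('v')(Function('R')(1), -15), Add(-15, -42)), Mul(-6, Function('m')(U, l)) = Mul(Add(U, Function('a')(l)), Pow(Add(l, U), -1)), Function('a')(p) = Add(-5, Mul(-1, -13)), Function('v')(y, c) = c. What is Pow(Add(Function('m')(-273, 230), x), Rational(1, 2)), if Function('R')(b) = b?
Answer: Mul(Rational(5, 258), Pow(2273754, Rational(1, 2))) ≈ 29.223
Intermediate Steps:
Function('a')(p) = 8 (Function('a')(p) = Add(-5, 13) = 8)
Function('m')(U, l) = Mul(Rational(-1, 6), Pow(Add(U, l), -1), Add(8, U)) (Function('m')(U, l) = Mul(Rational(-1, 6), Mul(Add(U, 8), Pow(Add(l, U), -1))) = Mul(Rational(-1, 6), Mul(Add(8, U), Pow(Add(U, l), -1))) = Mul(Rational(-1, 6), Mul(Pow(Add(U, l), -1), Add(8, U))) = Mul(Rational(-1, 6), Pow(Add(U, l), -1), Add(8, U)))
x = 855 (x = Mul(-15, Add(-15, -42)) = Mul(-15, -57) = 855)
Pow(Add(Function('m')(-273, 230), x), Rational(1, 2)) = Pow(Add(Mul(Rational(1, 6), Pow(Add(-273, 230), -1), Add(-8, Mul(-1, -273))), 855), Rational(1, 2)) = Pow(Add(Mul(Rational(1, 6), Pow(-43, -1), Add(-8, 273)), 855), Rational(1, 2)) = Pow(Add(Mul(Rational(1, 6), Rational(-1, 43), 265), 855), Rational(1, 2)) = Pow(Add(Rational(-265, 258), 855), Rational(1, 2)) = Pow(Rational(220325, 258), Rational(1, 2)) = Mul(Rational(5, 258), Pow(2273754, Rational(1, 2)))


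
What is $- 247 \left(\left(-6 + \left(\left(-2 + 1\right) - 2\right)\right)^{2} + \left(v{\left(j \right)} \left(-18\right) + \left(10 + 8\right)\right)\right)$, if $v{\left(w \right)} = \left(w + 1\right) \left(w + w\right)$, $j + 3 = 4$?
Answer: $-6669$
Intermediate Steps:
$j = 1$ ($j = -3 + 4 = 1$)
$v{\left(w \right)} = 2 w \left(1 + w\right)$ ($v{\left(w \right)} = \left(1 + w\right) 2 w = 2 w \left(1 + w\right)$)
$- 247 \left(\left(-6 + \left(\left(-2 + 1\right) - 2\right)\right)^{2} + \left(v{\left(j \right)} \left(-18\right) + \left(10 + 8\right)\right)\right) = - 247 \left(\left(-6 + \left(\left(-2 + 1\right) - 2\right)\right)^{2} + \left(2 \cdot 1 \left(1 + 1\right) \left(-18\right) + \left(10 + 8\right)\right)\right) = - 247 \left(\left(-6 - 3\right)^{2} + \left(2 \cdot 1 \cdot 2 \left(-18\right) + 18\right)\right) = - 247 \left(\left(-6 - 3\right)^{2} + \left(4 \left(-18\right) + 18\right)\right) = - 247 \left(\left(-9\right)^{2} + \left(-72 + 18\right)\right) = - 247 \left(81 - 54\right) = \left(-247\right) 27 = -6669$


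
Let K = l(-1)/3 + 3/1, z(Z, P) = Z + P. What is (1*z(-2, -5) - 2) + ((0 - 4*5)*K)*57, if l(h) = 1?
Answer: -3809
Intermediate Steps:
z(Z, P) = P + Z
K = 10/3 (K = 1/3 + 3/1 = 1*(1/3) + 3*1 = 1/3 + 3 = 10/3 ≈ 3.3333)
(1*z(-2, -5) - 2) + ((0 - 4*5)*K)*57 = (1*(-5 - 2) - 2) + ((0 - 4*5)*(10/3))*57 = (1*(-7) - 2) + ((0 - 20)*(10/3))*57 = (-7 - 2) - 20*10/3*57 = -9 - 200/3*57 = -9 - 3800 = -3809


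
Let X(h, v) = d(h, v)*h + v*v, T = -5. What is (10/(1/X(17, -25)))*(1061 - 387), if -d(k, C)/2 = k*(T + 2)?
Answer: 15899660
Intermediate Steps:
d(k, C) = 6*k (d(k, C) = -2*k*(-5 + 2) = -2*k*(-3) = -(-6)*k = 6*k)
X(h, v) = v² + 6*h² (X(h, v) = (6*h)*h + v*v = 6*h² + v² = v² + 6*h²)
(10/(1/X(17, -25)))*(1061 - 387) = (10/(1/((-25)² + 6*17²)))*(1061 - 387) = (10/(1/(625 + 6*289)))*674 = (10/(1/(625 + 1734)))*674 = (10/(1/2359))*674 = (10*2359)*674 = 23590*674 = 15899660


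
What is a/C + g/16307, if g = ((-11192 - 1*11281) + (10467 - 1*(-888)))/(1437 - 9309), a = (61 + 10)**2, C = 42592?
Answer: 1686406705/14238228752 ≈ 0.11844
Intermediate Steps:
a = 5041 (a = 71**2 = 5041)
g = 1853/1312 (g = ((-11192 - 11281) + (10467 + 888))/(-7872) = (-22473 + 11355)*(-1/7872) = -11118*(-1/7872) = 1853/1312 ≈ 1.4123)
a/C + g/16307 = 5041/42592 + (1853/1312)/16307 = 5041*(1/42592) + (1853/1312)*(1/16307) = 5041/42592 + 1853/21394784 = 1686406705/14238228752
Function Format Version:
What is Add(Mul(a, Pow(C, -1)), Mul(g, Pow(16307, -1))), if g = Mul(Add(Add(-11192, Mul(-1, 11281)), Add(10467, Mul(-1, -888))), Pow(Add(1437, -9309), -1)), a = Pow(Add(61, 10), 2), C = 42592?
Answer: Rational(1686406705, 14238228752) ≈ 0.11844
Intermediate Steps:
a = 5041 (a = Pow(71, 2) = 5041)
g = Rational(1853, 1312) (g = Mul(Add(Add(-11192, -11281), Add(10467, 888)), Pow(-7872, -1)) = Mul(Add(-22473, 11355), Rational(-1, 7872)) = Mul(-11118, Rational(-1, 7872)) = Rational(1853, 1312) ≈ 1.4123)
Add(Mul(a, Pow(C, -1)), Mul(g, Pow(16307, -1))) = Add(Mul(5041, Pow(42592, -1)), Mul(Rational(1853, 1312), Pow(16307, -1))) = Add(Mul(5041, Rational(1, 42592)), Mul(Rational(1853, 1312), Rational(1, 16307))) = Add(Rational(5041, 42592), Rational(1853, 21394784)) = Rational(1686406705, 14238228752)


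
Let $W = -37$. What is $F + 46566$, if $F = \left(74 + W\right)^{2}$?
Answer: $47935$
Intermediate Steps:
$F = 1369$ ($F = \left(74 - 37\right)^{2} = 37^{2} = 1369$)
$F + 46566 = 1369 + 46566 = 47935$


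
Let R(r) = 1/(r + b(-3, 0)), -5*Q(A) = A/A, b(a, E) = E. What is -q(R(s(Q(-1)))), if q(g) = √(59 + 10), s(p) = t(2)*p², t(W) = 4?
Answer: -√69 ≈ -8.3066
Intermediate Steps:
Q(A) = -⅕ (Q(A) = -A/(5*A) = -⅕*1 = -⅕)
s(p) = 4*p²
R(r) = 1/r (R(r) = 1/(r + 0) = 1/r)
q(g) = √69
-q(R(s(Q(-1)))) = -√69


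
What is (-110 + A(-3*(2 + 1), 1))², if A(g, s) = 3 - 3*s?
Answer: 12100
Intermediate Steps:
(-110 + A(-3*(2 + 1), 1))² = (-110 + (3 - 3*1))² = (-110 + (3 - 3))² = (-110 + 0)² = (-110)² = 12100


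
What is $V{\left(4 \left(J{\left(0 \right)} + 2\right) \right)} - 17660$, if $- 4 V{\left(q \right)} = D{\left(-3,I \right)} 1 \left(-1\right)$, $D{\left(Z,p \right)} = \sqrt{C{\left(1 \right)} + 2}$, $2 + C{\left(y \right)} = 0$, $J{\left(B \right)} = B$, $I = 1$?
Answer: $-17660$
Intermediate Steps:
$C{\left(y \right)} = -2$ ($C{\left(y \right)} = -2 + 0 = -2$)
$D{\left(Z,p \right)} = 0$ ($D{\left(Z,p \right)} = \sqrt{-2 + 2} = \sqrt{0} = 0$)
$V{\left(q \right)} = 0$ ($V{\left(q \right)} = - \frac{0 \cdot 1 \left(-1\right)}{4} = - \frac{0 \left(-1\right)}{4} = \left(- \frac{1}{4}\right) 0 = 0$)
$V{\left(4 \left(J{\left(0 \right)} + 2\right) \right)} - 17660 = 0 - 17660 = -17660$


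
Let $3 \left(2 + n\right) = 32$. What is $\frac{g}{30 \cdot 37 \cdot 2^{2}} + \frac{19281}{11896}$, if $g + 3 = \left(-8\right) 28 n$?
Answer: $\frac{11714597}{9903420} \approx 1.1829$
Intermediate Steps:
$n = \frac{26}{3}$ ($n = -2 + \frac{1}{3} \cdot 32 = -2 + \frac{32}{3} = \frac{26}{3} \approx 8.6667$)
$g = - \frac{5833}{3}$ ($g = -3 + \left(-8\right) 28 \cdot \frac{26}{3} = -3 - \frac{5824}{3} = - \frac{5833}{3} \approx -1944.3$)
$\frac{g}{30 \cdot 37 \cdot 2^{2}} + \frac{19281}{11896} = - \frac{5833}{3 \cdot 30 \cdot 37 \cdot 2^{2}} + \frac{19281}{11896} = - \frac{5833}{3 \cdot 1110 \cdot 4} + 19281 \cdot \frac{1}{11896} = - \frac{5833}{3 \cdot 4440} + \frac{19281}{11896} = \left(- \frac{5833}{3}\right) \frac{1}{4440} + \frac{19281}{11896} = - \frac{5833}{13320} + \frac{19281}{11896} = \frac{11714597}{9903420}$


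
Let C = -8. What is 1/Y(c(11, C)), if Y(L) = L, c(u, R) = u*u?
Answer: 1/121 ≈ 0.0082645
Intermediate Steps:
c(u, R) = u**2
1/Y(c(11, C)) = 1/(11**2) = 1/121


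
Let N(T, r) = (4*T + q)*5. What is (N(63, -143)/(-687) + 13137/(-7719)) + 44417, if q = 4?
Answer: 78507452654/1767651 ≈ 44413.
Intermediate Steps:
N(T, r) = 20 + 20*T (N(T, r) = (4*T + 4)*5 = (4 + 4*T)*5 = 20 + 20*T)
(N(63, -143)/(-687) + 13137/(-7719)) + 44417 = ((20 + 20*63)/(-687) + 13137/(-7719)) + 44417 = ((20 + 1260)*(-1/687) + 13137*(-1/7719)) + 44417 = (1280*(-1/687) - 4379/2573) + 44417 = (-1280/687 - 4379/2573) + 44417 = -6301813/1767651 + 44417 = 78507452654/1767651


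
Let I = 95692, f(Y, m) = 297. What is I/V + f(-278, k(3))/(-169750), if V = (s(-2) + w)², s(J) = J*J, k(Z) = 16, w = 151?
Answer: 649463263/163129750 ≈ 3.9813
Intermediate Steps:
s(J) = J²
V = 24025 (V = ((-2)² + 151)² = (4 + 151)² = 155² = 24025)
I/V + f(-278, k(3))/(-169750) = 95692/24025 + 297/(-169750) = 95692*(1/24025) + 297*(-1/169750) = 95692/24025 - 297/169750 = 649463263/163129750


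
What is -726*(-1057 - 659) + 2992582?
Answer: 4238398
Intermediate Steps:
-726*(-1057 - 659) + 2992582 = -726*(-1716) + 2992582 = 1245816 + 2992582 = 4238398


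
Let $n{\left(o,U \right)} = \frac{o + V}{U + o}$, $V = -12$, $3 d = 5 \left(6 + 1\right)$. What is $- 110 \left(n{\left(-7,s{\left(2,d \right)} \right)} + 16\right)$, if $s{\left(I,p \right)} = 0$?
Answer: $- \frac{14410}{7} \approx -2058.6$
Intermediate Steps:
$d = \frac{35}{3}$ ($d = \frac{5 \left(6 + 1\right)}{3} = \frac{5 \cdot 7}{3} = \frac{1}{3} \cdot 35 = \frac{35}{3} \approx 11.667$)
$n{\left(o,U \right)} = \frac{-12 + o}{U + o}$ ($n{\left(o,U \right)} = \frac{o - 12}{U + o} = \frac{-12 + o}{U + o}$)
$- 110 \left(n{\left(-7,s{\left(2,d \right)} \right)} + 16\right) = - 110 \left(\frac{-12 - 7}{0 - 7} + 16\right) = - 110 \left(\frac{1}{-7} \left(-19\right) + 16\right) = - 110 \left(\left(- \frac{1}{7}\right) \left(-19\right) + 16\right) = - 110 \left(\frac{19}{7} + 16\right) = \left(-110\right) \frac{131}{7} = - \frac{14410}{7}$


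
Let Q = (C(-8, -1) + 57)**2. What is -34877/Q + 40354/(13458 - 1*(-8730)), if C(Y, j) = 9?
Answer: -49839071/8054244 ≈ -6.1879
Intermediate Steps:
Q = 4356 (Q = (9 + 57)**2 = 66**2 = 4356)
-34877/Q + 40354/(13458 - 1*(-8730)) = -34877/4356 + 40354/(13458 - 1*(-8730)) = -34877*1/4356 + 40354/(13458 + 8730) = -34877/4356 + 40354/22188 = -34877/4356 + 40354*(1/22188) = -34877/4356 + 20177/11094 = -49839071/8054244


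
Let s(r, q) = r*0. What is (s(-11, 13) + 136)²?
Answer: 18496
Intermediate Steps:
s(r, q) = 0
(s(-11, 13) + 136)² = (0 + 136)² = 136² = 18496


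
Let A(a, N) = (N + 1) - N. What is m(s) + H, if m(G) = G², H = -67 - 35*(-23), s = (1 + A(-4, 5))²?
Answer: 754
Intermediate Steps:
A(a, N) = 1 (A(a, N) = (1 + N) - N = 1)
s = 4 (s = (1 + 1)² = 2² = 4)
H = 738 (H = -67 + 805 = 738)
m(s) + H = 4² + 738 = 16 + 738 = 754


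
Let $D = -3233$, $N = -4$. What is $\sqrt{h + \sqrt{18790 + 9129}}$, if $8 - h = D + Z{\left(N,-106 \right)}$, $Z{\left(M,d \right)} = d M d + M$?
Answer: $\sqrt{48189 + \sqrt{27919}} \approx 219.9$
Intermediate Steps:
$Z{\left(M,d \right)} = M + M d^{2}$ ($Z{\left(M,d \right)} = M d d + M = M d^{2} + M = M + M d^{2}$)
$h = 48189$ ($h = 8 - \left(-3233 - 4 \left(1 + \left(-106\right)^{2}\right)\right) = 8 - \left(-3233 - 4 \left(1 + 11236\right)\right) = 8 - \left(-3233 - 44948\right) = 8 - -48181 = 8 + 48181 = 48189$)
$\sqrt{h + \sqrt{18790 + 9129}} = \sqrt{48189 + \sqrt{18790 + 9129}} = \sqrt{48189 + \sqrt{27919}}$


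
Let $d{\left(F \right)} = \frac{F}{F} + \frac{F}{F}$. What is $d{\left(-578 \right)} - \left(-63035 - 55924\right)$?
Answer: $118961$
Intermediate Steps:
$d{\left(F \right)} = 2$ ($d{\left(F \right)} = 1 + 1 = 2$)
$d{\left(-578 \right)} - \left(-63035 - 55924\right) = 2 - \left(-63035 - 55924\right) = 2 - -118959 = 2 + 118959 = 118961$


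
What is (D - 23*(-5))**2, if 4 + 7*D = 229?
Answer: 1060900/49 ≈ 21651.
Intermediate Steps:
D = 225/7 (D = -4/7 + (1/7)*229 = -4/7 + 229/7 = 225/7 ≈ 32.143)
(D - 23*(-5))**2 = (225/7 - 23*(-5))**2 = (225/7 + 115)**2 = (1030/7)**2 = 1060900/49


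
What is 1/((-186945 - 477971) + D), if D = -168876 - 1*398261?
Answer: -1/1232053 ≈ -8.1165e-7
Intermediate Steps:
D = -567137 (D = -168876 - 398261 = -567137)
1/((-186945 - 477971) + D) = 1/((-186945 - 477971) - 567137) = 1/(-664916 - 567137) = 1/(-1232053) = -1/1232053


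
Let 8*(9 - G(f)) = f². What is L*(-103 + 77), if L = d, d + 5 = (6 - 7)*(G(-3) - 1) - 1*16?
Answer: 2899/4 ≈ 724.75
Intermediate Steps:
G(f) = 9 - f²/8
d = -223/8 (d = -5 + ((6 - 7)*((9 - ⅛*(-3)²) - 1) - 1*16) = -5 + (-((9 - ⅛*9) - 1) - 16) = -5 + (-((9 - 9/8) - 1) - 16) = -5 + (-(63/8 - 1) - 16) = -5 + (-1*55/8 - 16) = -5 + (-55/8 - 16) = -5 - 183/8 = -223/8 ≈ -27.875)
L = -223/8 ≈ -27.875
L*(-103 + 77) = -223*(-103 + 77)/8 = -223/8*(-26) = 2899/4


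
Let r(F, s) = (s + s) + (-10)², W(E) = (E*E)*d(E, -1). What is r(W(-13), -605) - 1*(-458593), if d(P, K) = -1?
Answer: 457483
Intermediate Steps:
W(E) = -E² (W(E) = (E*E)*(-1) = E²*(-1) = -E²)
r(F, s) = 100 + 2*s (r(F, s) = 2*s + 100 = 100 + 2*s)
r(W(-13), -605) - 1*(-458593) = (100 + 2*(-605)) - 1*(-458593) = (100 - 1210) + 458593 = -1110 + 458593 = 457483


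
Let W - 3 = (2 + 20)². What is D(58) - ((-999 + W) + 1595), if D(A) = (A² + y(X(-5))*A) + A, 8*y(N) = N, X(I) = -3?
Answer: 9269/4 ≈ 2317.3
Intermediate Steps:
W = 487 (W = 3 + (2 + 20)² = 3 + 22² = 3 + 484 = 487)
y(N) = N/8
D(A) = A² + 5*A/8 (D(A) = (A² + ((⅛)*(-3))*A) + A = (A² - 3*A/8) + A = A² + 5*A/8)
D(58) - ((-999 + W) + 1595) = (⅛)*58*(5 + 8*58) - ((-999 + 487) + 1595) = (⅛)*58*(5 + 464) - (-512 + 1595) = (⅛)*58*469 - 1*1083 = 13601/4 - 1083 = 9269/4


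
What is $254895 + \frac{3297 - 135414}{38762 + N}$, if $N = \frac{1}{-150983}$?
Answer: $\frac{497242775578088}{1950801015} \approx 2.5489 \cdot 10^{5}$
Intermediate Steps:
$N = - \frac{1}{150983} \approx -6.6233 \cdot 10^{-6}$
$254895 + \frac{3297 - 135414}{38762 + N} = 254895 + \frac{3297 - 135414}{38762 - \frac{1}{150983}} = 254895 - \frac{132117}{\frac{5852403045}{150983}} = 254895 - \frac{6649140337}{1950801015} = \frac{497242775578088}{1950801015}$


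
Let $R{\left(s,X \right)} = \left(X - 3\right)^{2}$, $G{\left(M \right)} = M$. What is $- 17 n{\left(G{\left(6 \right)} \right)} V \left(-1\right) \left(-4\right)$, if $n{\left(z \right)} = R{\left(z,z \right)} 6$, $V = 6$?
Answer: $-22032$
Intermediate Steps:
$R{\left(s,X \right)} = \left(-3 + X\right)^{2}$
$n{\left(z \right)} = 6 \left(-3 + z\right)^{2}$ ($n{\left(z \right)} = \left(-3 + z\right)^{2} \cdot 6 = 6 \left(-3 + z\right)^{2}$)
$- 17 n{\left(G{\left(6 \right)} \right)} V \left(-1\right) \left(-4\right) = - 17 \cdot 6 \left(-3 + 6\right)^{2} \cdot 6 \left(-1\right) \left(-4\right) = - 17 \cdot 6 \cdot 3^{2} \left(\left(-6\right) \left(-4\right)\right) = - 17 \cdot 6 \cdot 9 \cdot 24 = \left(-17\right) 54 \cdot 24 = \left(-918\right) 24 = -22032$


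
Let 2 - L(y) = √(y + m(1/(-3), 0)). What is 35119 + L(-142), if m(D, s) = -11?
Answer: 35121 - 3*I*√17 ≈ 35121.0 - 12.369*I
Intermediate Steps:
L(y) = 2 - √(-11 + y) (L(y) = 2 - √(y - 11) = 2 - √(-11 + y))
35119 + L(-142) = 35119 + (2 - √(-11 - 142)) = 35119 + (2 - √(-153)) = 35119 + (2 - 3*I*√17) = 35121 - 3*I*√17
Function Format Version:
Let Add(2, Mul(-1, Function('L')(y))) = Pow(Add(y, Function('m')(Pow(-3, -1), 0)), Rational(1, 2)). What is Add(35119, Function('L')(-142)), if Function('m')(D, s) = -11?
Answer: Add(35121, Mul(-3, I, Pow(17, Rational(1, 2)))) ≈ Add(35121., Mul(-12.369, I))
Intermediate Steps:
Function('L')(y) = Add(2, Mul(-1, Pow(Add(-11, y), Rational(1, 2)))) (Function('L')(y) = Add(2, Mul(-1, Pow(Add(y, -11), Rational(1, 2)))) = Add(2, Mul(-1, Pow(Add(-11, y), Rational(1, 2)))))
Add(35119, Function('L')(-142)) = Add(35119, Add(2, Mul(-1, Pow(Add(-11, -142), Rational(1, 2))))) = Add(35119, Add(2, Mul(-1, Pow(-153, Rational(1, 2))))) = Add(35119, Add(2, Mul(-1, Mul(3, I, Pow(17, Rational(1, 2)))))) = Add(35119, Add(2, Mul(-3, I, Pow(17, Rational(1, 2))))) = Add(35121, Mul(-3, I, Pow(17, Rational(1, 2))))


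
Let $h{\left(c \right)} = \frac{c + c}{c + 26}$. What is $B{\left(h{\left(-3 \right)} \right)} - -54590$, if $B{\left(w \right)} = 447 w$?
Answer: $\frac{1252888}{23} \approx 54473.0$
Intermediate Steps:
$h{\left(c \right)} = \frac{2 c}{26 + c}$
$B{\left(h{\left(-3 \right)} \right)} - -54590 = 447 \cdot 2 \left(-3\right) \frac{1}{26 - 3} - -54590 = 447 \cdot 2 \left(-3\right) \frac{1}{23} + 54590 = 447 \left(- \frac{6}{23}\right) + 54590 = - \frac{2682}{23} + 54590 = \frac{1252888}{23}$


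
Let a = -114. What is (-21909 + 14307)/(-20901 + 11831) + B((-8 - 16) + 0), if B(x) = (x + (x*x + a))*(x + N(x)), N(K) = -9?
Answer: -65545089/4535 ≈ -14453.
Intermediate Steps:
B(x) = (-9 + x)*(-114 + x + x²) (B(x) = (x + (x*x - 114))*(x - 9) = (x + (x² - 114))*(-9 + x) = (x + (-114 + x²))*(-9 + x) = (-114 + x + x²)*(-9 + x) = (-9 + x)*(-114 + x + x²))
(-21909 + 14307)/(-20901 + 11831) + B((-8 - 16) + 0) = (-21909 + 14307)/(-20901 + 11831) + (1026 + ((-8 - 16) + 0)³ - 123*((-8 - 16) + 0) - 8*((-8 - 16) + 0)²) = -7602/(-9070) + (1026 + (-24 + 0)³ - 123*(-24 + 0) - 8*(-24 + 0)²) = -7602*(-1/9070) + (1026 + (-24)³ - 123*(-24) - 8*(-24)²) = 3801/4535 + (1026 - 13824 + 2952 - 8*576) = 3801/4535 + (1026 - 13824 + 2952 - 4608) = 3801/4535 - 14454 = -65545089/4535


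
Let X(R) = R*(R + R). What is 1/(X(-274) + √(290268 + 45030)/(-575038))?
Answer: 24825283429609744/3727565957522762113439 + 287519*√335298/3727565957522762113439 ≈ 6.6599e-6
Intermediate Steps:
X(R) = 2*R² (X(R) = R*(2*R) = 2*R²)
1/(X(-274) + √(290268 + 45030)/(-575038)) = 1/(2*(-274)² + √(290268 + 45030)/(-575038)) = 1/(2*75076 + √335298*(-1/575038)) = 1/(150152 - √335298/575038)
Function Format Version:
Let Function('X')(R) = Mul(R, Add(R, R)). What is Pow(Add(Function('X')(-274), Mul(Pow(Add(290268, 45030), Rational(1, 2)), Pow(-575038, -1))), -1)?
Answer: Add(Rational(24825283429609744, 3727565957522762113439), Mul(Rational(287519, 3727565957522762113439), Pow(335298, Rational(1, 2)))) ≈ 6.6599e-6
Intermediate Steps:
Function('X')(R) = Mul(2, Pow(R, 2)) (Function('X')(R) = Mul(R, Mul(2, R)) = Mul(2, Pow(R, 2)))
Pow(Add(Function('X')(-274), Mul(Pow(Add(290268, 45030), Rational(1, 2)), Pow(-575038, -1))), -1) = Pow(Add(Mul(2, Pow(-274, 2)), Mul(Pow(Add(290268, 45030), Rational(1, 2)), Pow(-575038, -1))), -1) = Pow(Add(Mul(2, 75076), Mul(Pow(335298, Rational(1, 2)), Rational(-1, 575038))), -1) = Pow(Add(150152, Mul(Rational(-1, 575038), Pow(335298, Rational(1, 2)))), -1)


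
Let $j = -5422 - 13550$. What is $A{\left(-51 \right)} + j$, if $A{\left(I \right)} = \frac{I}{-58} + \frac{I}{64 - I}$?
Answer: $- \frac{126540333}{6670} \approx -18972.0$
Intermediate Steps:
$A{\left(I \right)} = - \frac{I}{58} + \frac{I}{64 - I}$ ($A{\left(I \right)} = I \left(- \frac{1}{58}\right) + \frac{I}{64 - I} = - \frac{I}{58} + \frac{I}{64 - I}$)
$j = -18972$
$A{\left(-51 \right)} + j = \frac{1}{58} \left(-51\right) \frac{1}{-64 - 51} \left(6 - -51\right) - 18972 = \frac{1}{58} \left(-51\right) \frac{1}{-115} \left(6 + 51\right) - 18972 = \frac{1}{58} \left(-51\right) \left(- \frac{1}{115}\right) 57 - 18972 = \frac{2907}{6670} - 18972 = - \frac{126540333}{6670}$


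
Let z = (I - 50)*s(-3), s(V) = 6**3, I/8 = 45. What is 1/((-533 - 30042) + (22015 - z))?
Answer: -1/75520 ≈ -1.3242e-5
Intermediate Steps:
I = 360 (I = 8*45 = 360)
s(V) = 216
z = 66960 (z = (360 - 50)*216 = 310*216 = 66960)
1/((-533 - 30042) + (22015 - z)) = 1/((-533 - 30042) + (22015 - 1*66960)) = 1/(-30575 + (22015 - 66960)) = 1/(-30575 - 44945) = 1/(-75520) = -1/75520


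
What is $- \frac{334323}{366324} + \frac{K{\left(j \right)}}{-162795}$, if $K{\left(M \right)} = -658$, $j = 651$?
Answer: $- \frac{18061690531}{19878571860} \approx -0.9086$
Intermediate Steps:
$- \frac{334323}{366324} + \frac{K{\left(j \right)}}{-162795} = - \frac{334323}{366324} - \frac{658}{-162795} = \left(-334323\right) \frac{1}{366324} - - \frac{658}{162795} = - \frac{111441}{122108} + \frac{658}{162795} = - \frac{18061690531}{19878571860}$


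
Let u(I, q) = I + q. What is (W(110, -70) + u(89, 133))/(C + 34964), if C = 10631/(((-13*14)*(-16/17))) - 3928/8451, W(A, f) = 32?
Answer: 6250765248/861955870309 ≈ 0.0072518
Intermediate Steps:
C = 1515885541/24609312 (C = 10631/((-(-2912)/17)) - 3928*1/8451 = 10631/((-182*(-16/17))) - 3928/8451 = 10631/(2912/17) - 3928/8451 = 10631*(17/2912) - 3928/8451 = 180727/2912 - 3928/8451 = 1515885541/24609312 ≈ 61.598)
(W(110, -70) + u(89, 133))/(C + 34964) = (32 + (89 + 133))/(1515885541/24609312 + 34964) = (32 + 222)/(861955870309/24609312) = 254*(24609312/861955870309) = 6250765248/861955870309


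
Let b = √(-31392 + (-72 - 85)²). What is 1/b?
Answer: -I*√6743/6743 ≈ -0.012178*I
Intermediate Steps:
b = I*√6743 (b = √(-31392 + (-157)²) = √(-31392 + 24649) = √(-6743) = I*√6743 ≈ 82.116*I)
1/b = 1/(I*√6743) = -I*√6743/6743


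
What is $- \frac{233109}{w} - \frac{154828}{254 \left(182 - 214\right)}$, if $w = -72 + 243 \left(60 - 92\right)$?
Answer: $\frac{10797917}{221488} \approx 48.752$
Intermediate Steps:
$w = -7848$ ($w = -72 + 243 \left(-32\right) = -72 - 7776 = -7848$)
$- \frac{233109}{w} - \frac{154828}{254 \left(182 - 214\right)} = - \frac{233109}{-7848} - \frac{154828}{254 \left(182 - 214\right)} = \left(-233109\right) \left(- \frac{1}{7848}\right) - \frac{154828}{254 \left(-32\right)} = \frac{25901}{872} - \frac{154828}{-8128} = \frac{25901}{872} - - \frac{38707}{2032} = \frac{25901}{872} + \frac{38707}{2032} = \frac{10797917}{221488}$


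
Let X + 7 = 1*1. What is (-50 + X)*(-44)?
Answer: 2464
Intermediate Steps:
X = -6 (X = -7 + 1*1 = -7 + 1 = -6)
(-50 + X)*(-44) = (-50 - 6)*(-44) = -56*(-44) = 2464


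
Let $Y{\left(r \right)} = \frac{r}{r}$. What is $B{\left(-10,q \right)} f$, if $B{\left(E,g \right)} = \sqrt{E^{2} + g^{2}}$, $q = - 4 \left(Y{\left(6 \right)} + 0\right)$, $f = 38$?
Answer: $76 \sqrt{29} \approx 409.27$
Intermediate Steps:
$Y{\left(r \right)} = 1$
$q = -4$ ($q = - 4 \left(1 + 0\right) = \left(-4\right) 1 = -4$)
$B{\left(-10,q \right)} f = \sqrt{\left(-10\right)^{2} + \left(-4\right)^{2}} \cdot 38 = \sqrt{100 + 16} \cdot 38 = \sqrt{116} \cdot 38 = 2 \sqrt{29} \cdot 38 = 76 \sqrt{29}$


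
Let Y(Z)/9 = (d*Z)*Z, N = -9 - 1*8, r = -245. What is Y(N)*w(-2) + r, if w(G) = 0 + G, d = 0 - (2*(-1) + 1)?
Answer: -5447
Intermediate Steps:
d = 1 (d = 0 - (-2 + 1) = 0 - 1*(-1) = 0 + 1 = 1)
w(G) = G
N = -17 (N = -9 - 8 = -17)
Y(Z) = 9*Z² (Y(Z) = 9*((1*Z)*Z) = 9*(Z*Z) = 9*Z²)
Y(N)*w(-2) + r = (9*(-17)²)*(-2) - 245 = (9*289)*(-2) - 245 = 2601*(-2) - 245 = -5202 - 245 = -5447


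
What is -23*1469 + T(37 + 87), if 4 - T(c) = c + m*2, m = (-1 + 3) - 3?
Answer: -33905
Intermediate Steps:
m = -1 (m = 2 - 3 = -1)
T(c) = 6 - c (T(c) = 4 - (c - 1*2) = 4 - (c - 2) = 4 - (-2 + c) = 4 + (2 - c) = 6 - c)
-23*1469 + T(37 + 87) = -23*1469 + (6 - (37 + 87)) = -33787 + (6 - 1*124) = -33787 + (6 - 124) = -33787 - 118 = -33905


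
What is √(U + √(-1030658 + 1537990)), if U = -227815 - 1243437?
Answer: √(-1471252 + 2*√126833) ≈ 1212.7*I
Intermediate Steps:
U = -1471252
√(U + √(-1030658 + 1537990)) = √(-1471252 + √(-1030658 + 1537990)) = √(-1471252 + √507332) = √(-1471252 + 2*√126833)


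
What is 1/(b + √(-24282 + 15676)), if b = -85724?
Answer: -42862/3674306391 - I*√8606/7348612782 ≈ -1.1665e-5 - 1.2624e-8*I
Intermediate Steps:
1/(b + √(-24282 + 15676)) = 1/(-85724 + √(-24282 + 15676)) = 1/(-85724 + √(-8606)) = 1/(-85724 + I*√8606)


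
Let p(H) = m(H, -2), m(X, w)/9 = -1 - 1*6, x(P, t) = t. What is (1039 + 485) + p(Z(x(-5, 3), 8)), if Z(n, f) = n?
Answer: 1461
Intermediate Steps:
m(X, w) = -63 (m(X, w) = 9*(-1 - 1*6) = 9*(-1 - 6) = 9*(-7) = -63)
p(H) = -63
(1039 + 485) + p(Z(x(-5, 3), 8)) = (1039 + 485) - 63 = 1524 - 63 = 1461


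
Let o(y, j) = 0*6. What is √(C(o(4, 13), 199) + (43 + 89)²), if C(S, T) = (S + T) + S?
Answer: √17623 ≈ 132.75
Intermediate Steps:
o(y, j) = 0
C(S, T) = T + 2*S
√(C(o(4, 13), 199) + (43 + 89)²) = √((199 + 2*0) + (43 + 89)²) = √((199 + 0) + 132²) = √(199 + 17424) = √17623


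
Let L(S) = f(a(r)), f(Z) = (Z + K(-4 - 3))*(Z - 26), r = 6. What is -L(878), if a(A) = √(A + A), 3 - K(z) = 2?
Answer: 14 + 50*√3 ≈ 100.60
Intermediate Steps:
K(z) = 1 (K(z) = 3 - 1*2 = 3 - 2 = 1)
a(A) = √2*√A (a(A) = √(2*A) = √2*√A)
f(Z) = (1 + Z)*(-26 + Z) (f(Z) = (Z + 1)*(Z - 26) = (1 + Z)*(-26 + Z))
L(S) = -14 - 50*√3 (L(S) = -26 + (√2*√6)² - 25*√2*√6 = -26 + (2*√3)² - 50*√3 = -26 + 12 - 50*√3 = -14 - 50*√3)
-L(878) = -(-14 - 50*√3) = 14 + 50*√3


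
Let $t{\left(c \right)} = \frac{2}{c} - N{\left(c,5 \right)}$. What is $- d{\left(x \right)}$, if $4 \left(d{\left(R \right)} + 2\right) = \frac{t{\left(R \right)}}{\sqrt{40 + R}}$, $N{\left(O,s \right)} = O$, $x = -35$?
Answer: $2 - \frac{1223 \sqrt{5}}{700} \approx -1.9067$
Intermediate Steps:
$t{\left(c \right)} = - c + \frac{2}{c}$ ($t{\left(c \right)} = \frac{2}{c} - c = - c + \frac{2}{c}$)
$d{\left(R \right)} = -2 + \frac{- R + \frac{2}{R}}{4 \sqrt{40 + R}}$ ($d{\left(R \right)} = -2 + \frac{\left(- R + \frac{2}{R}\right) \frac{1}{\sqrt{40 + R}}}{4} = -2 + \frac{\frac{1}{\sqrt{40 + R}} \left(- R + \frac{2}{R}\right)}{4} = -2 + \frac{- R + \frac{2}{R}}{4 \sqrt{40 + R}}$)
$- d{\left(x \right)} = - (-2 + \frac{1}{2 \left(-35\right) \sqrt{40 - 35}} - - \frac{35}{4 \sqrt{40 - 35}}) = - (-2 + \frac{1}{2} \left(- \frac{1}{35}\right) \frac{1}{\sqrt{5}} - - \frac{35}{4 \sqrt{5}}) = - (-2 + \frac{1}{2} \left(- \frac{1}{35}\right) \frac{\sqrt{5}}{5} - - \frac{35 \frac{\sqrt{5}}{5}}{4}) = - (-2 - \frac{\sqrt{5}}{350} + \frac{7 \sqrt{5}}{4}) = - (-2 + \frac{1223 \sqrt{5}}{700}) = 2 - \frac{1223 \sqrt{5}}{700}$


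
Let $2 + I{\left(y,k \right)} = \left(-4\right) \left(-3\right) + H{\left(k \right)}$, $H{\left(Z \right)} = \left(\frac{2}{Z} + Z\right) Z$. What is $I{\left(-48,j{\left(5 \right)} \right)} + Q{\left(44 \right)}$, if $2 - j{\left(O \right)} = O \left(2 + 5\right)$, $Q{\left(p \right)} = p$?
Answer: $1145$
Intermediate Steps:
$j{\left(O \right)} = 2 - 7 O$ ($j{\left(O \right)} = 2 - O \left(2 + 5\right) = 2 - O 7 = 2 - 7 O$)
$H{\left(Z \right)} = Z \left(Z + \frac{2}{Z}\right)$ ($H{\left(Z \right)} = \left(Z + \frac{2}{Z}\right) Z = Z \left(Z + \frac{2}{Z}\right)$)
$I{\left(y,k \right)} = 12 + k^{2}$ ($I{\left(y,k \right)} = -2 + \left(\left(-4\right) \left(-3\right) + \left(2 + k^{2}\right)\right) = -2 + \left(12 + \left(2 + k^{2}\right)\right) = -2 + \left(14 + k^{2}\right) = 12 + k^{2}$)
$I{\left(-48,j{\left(5 \right)} \right)} + Q{\left(44 \right)} = \left(12 + \left(2 - 35\right)^{2}\right) + 44 = \left(12 + \left(-33\right)^{2}\right) + 44 = \left(12 + 1089\right) + 44 = 1101 + 44 = 1145$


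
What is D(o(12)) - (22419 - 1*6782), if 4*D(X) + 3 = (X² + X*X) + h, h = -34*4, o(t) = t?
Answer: -62399/4 ≈ -15600.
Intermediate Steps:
h = -136
D(X) = -139/4 + X²/2 (D(X) = -¾ + ((X² + X*X) - 136)/4 = -¾ + ((X² + X²) - 136)/4 = -¾ + (2*X² - 136)/4 = -¾ + (-136 + 2*X²)/4 = -¾ + (-34 + X²/2) = -139/4 + X²/2)
D(o(12)) - (22419 - 1*6782) = (-139/4 + (½)*12²) - (22419 - 1*6782) = (-139/4 + (½)*144) - (22419 - 6782) = (-139/4 + 72) - 1*15637 = 149/4 - 15637 = -62399/4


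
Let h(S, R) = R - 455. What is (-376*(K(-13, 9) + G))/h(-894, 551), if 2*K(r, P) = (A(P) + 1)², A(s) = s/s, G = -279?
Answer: 13019/12 ≈ 1084.9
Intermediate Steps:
A(s) = 1
K(r, P) = 2 (K(r, P) = (1 + 1)²/2 = (½)*2² = (½)*4 = 2)
h(S, R) = -455 + R
(-376*(K(-13, 9) + G))/h(-894, 551) = (-376*(2 - 279))/(-455 + 551) = -376*(-277)/96 = 104152*(1/96) = 13019/12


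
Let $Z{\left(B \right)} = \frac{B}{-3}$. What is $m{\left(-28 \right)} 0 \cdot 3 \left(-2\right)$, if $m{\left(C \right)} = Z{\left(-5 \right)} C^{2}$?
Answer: $0$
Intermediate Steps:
$Z{\left(B \right)} = - \frac{B}{3}$ ($Z{\left(B \right)} = B \left(- \frac{1}{3}\right) = - \frac{B}{3}$)
$m{\left(C \right)} = \frac{5 C^{2}}{3}$ ($m{\left(C \right)} = \left(- \frac{1}{3}\right) \left(-5\right) C^{2} = \frac{5 C^{2}}{3}$)
$m{\left(-28 \right)} 0 \cdot 3 \left(-2\right) = \frac{5 \left(-28\right)^{2}}{3} \cdot 0 \cdot 3 \left(-2\right) = \frac{5}{3} \cdot 784 \cdot 0 \left(-2\right) = \frac{3920}{3} \cdot 0 = 0$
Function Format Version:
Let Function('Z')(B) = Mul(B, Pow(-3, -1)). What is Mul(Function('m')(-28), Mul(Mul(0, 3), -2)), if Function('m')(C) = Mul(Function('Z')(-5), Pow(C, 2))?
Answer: 0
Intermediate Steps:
Function('Z')(B) = Mul(Rational(-1, 3), B) (Function('Z')(B) = Mul(B, Rational(-1, 3)) = Mul(Rational(-1, 3), B))
Function('m')(C) = Mul(Rational(5, 3), Pow(C, 2)) (Function('m')(C) = Mul(Mul(Rational(-1, 3), -5), Pow(C, 2)) = Mul(Rational(5, 3), Pow(C, 2)))
Mul(Function('m')(-28), Mul(Mul(0, 3), -2)) = Mul(Mul(Rational(5, 3), Pow(-28, 2)), Mul(Mul(0, 3), -2)) = Mul(Mul(Rational(5, 3), 784), Mul(0, -2)) = Mul(Rational(3920, 3), 0) = 0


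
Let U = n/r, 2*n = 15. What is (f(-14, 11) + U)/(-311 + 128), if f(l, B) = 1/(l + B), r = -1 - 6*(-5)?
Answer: 13/31842 ≈ 0.00040827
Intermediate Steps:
n = 15/2 (n = (1/2)*15 = 15/2 ≈ 7.5000)
r = 29 (r = -1 + 30 = 29)
f(l, B) = 1/(B + l)
U = 15/58 (U = (15/2)/29 = (15/2)*(1/29) = 15/58 ≈ 0.25862)
(f(-14, 11) + U)/(-311 + 128) = (1/(11 - 14) + 15/58)/(-311 + 128) = (1/(-3) + 15/58)/(-183) = (-1/3 + 15/58)*(-1/183) = -13/174*(-1/183) = 13/31842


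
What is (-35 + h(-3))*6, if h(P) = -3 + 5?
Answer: -198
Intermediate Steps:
h(P) = 2
(-35 + h(-3))*6 = (-35 + 2)*6 = -33*6 = -198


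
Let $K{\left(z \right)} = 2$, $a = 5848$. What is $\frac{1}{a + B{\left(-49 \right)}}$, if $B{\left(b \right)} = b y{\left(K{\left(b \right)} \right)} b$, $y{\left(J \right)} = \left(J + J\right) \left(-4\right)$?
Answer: $- \frac{1}{32568} \approx -3.0705 \cdot 10^{-5}$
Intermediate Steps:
$y{\left(J \right)} = - 8 J$ ($y{\left(J \right)} = 2 J \left(-4\right) = - 8 J$)
$B{\left(b \right)} = - 16 b^{2}$ ($B{\left(b \right)} = b \left(\left(-8\right) 2\right) b = b \left(-16\right) b = - 16 b b = - 16 b^{2}$)
$\frac{1}{a + B{\left(-49 \right)}} = \frac{1}{5848 - 16 \left(-49\right)^{2}} = \frac{1}{5848 - 38416} = \frac{1}{-32568} = - \frac{1}{32568}$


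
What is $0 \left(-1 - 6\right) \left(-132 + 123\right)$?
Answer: $0$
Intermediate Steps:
$0 \left(-1 - 6\right) \left(-132 + 123\right) = 0 \left(-7\right) \left(-9\right) = 0 \left(-9\right) = 0$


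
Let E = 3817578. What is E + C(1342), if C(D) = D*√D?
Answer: 3817578 + 1342*√1342 ≈ 3.8667e+6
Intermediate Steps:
C(D) = D^(3/2)
E + C(1342) = 3817578 + 1342^(3/2) = 3817578 + 1342*√1342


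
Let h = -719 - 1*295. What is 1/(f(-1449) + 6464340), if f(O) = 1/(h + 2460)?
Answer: 1446/9347435641 ≈ 1.5469e-7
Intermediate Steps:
h = -1014 (h = -719 - 295 = -1014)
f(O) = 1/1446 (f(O) = 1/(-1014 + 2460) = 1/1446)
1/(f(-1449) + 6464340) = 1/(1/1446 + 6464340) = 1/(9347435641/1446) = 1446/9347435641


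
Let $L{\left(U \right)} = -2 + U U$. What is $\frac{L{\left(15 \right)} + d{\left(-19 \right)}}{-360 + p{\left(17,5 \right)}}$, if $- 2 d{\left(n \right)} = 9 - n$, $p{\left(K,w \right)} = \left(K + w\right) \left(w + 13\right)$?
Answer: $\frac{209}{36} \approx 5.8056$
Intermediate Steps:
$p{\left(K,w \right)} = \left(13 + w\right) \left(K + w\right)$ ($p{\left(K,w \right)} = \left(K + w\right) \left(13 + w\right) = \left(13 + w\right) \left(K + w\right)$)
$d{\left(n \right)} = - \frac{9}{2} + \frac{n}{2}$ ($d{\left(n \right)} = - \frac{9 - n}{2} = - \frac{9}{2} + \frac{n}{2}$)
$L{\left(U \right)} = -2 + U^{2}$
$\frac{L{\left(15 \right)} + d{\left(-19 \right)}}{-360 + p{\left(17,5 \right)}} = \frac{\left(-2 + 15^{2}\right) + \left(- \frac{9}{2} + \frac{1}{2} \left(-19\right)\right)}{-360 + \left(5^{2} + 13 \cdot 17 + 13 \cdot 5 + 17 \cdot 5\right)} = \frac{\left(-2 + 225\right) - 14}{-360 + \left(25 + 221 + 65 + 85\right)} = \frac{223 - 14}{-360 + 396} = \frac{209}{36}$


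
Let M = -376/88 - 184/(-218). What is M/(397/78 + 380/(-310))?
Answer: -9940398/11202257 ≈ -0.88736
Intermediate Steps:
M = -4111/1199 (M = -376*1/88 - 184*(-1/218) = -47/11 + 92/109 = -4111/1199 ≈ -3.4287)
M/(397/78 + 380/(-310)) = -4111/(1199*(397/78 + 380/(-310))) = -4111/(1199*(397*(1/78) + 380*(-1/310))) = -4111/(1199*(397/78 - 38/31)) = -4111/(1199*9343/2418) = -4111/1199*2418/9343 = -9940398/11202257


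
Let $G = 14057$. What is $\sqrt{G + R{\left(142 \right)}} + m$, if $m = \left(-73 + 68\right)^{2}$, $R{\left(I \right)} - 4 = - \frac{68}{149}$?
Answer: $25 + \frac{\sqrt{312158129}}{149} \approx 143.58$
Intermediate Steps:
$R{\left(I \right)} = \frac{528}{149}$ ($R{\left(I \right)} = 4 - \frac{68}{149} = \frac{528}{149}$)
$m = 25$ ($m = \left(-5\right)^{2} = 25$)
$\sqrt{G + R{\left(142 \right)}} + m = \sqrt{14057 + \frac{528}{149}} + 25 = \sqrt{\frac{2095021}{149}} + 25 = \frac{\sqrt{312158129}}{149} + 25 = 25 + \frac{\sqrt{312158129}}{149}$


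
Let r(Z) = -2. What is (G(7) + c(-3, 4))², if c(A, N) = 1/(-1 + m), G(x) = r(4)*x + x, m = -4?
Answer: 1296/25 ≈ 51.840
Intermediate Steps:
G(x) = -x (G(x) = -2*x + x = -x)
c(A, N) = -⅕ (c(A, N) = 1/(-1 - 4) = 1/(-5) = -⅕)
(G(7) + c(-3, 4))² = (-1*7 - ⅕)² = (-7 - ⅕)² = (-36/5)² = 1296/25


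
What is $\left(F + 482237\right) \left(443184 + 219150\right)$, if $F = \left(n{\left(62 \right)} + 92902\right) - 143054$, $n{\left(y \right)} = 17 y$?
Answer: $286882686426$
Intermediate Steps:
$F = -49098$ ($F = \left(17 \cdot 62 + 92902\right) - 143054 = \left(1054 + 92902\right) - 143054 = 93956 - 143054 = -49098$)
$\left(F + 482237\right) \left(443184 + 219150\right) = \left(-49098 + 482237\right) \left(443184 + 219150\right) = 433139 \cdot 662334 = 286882686426$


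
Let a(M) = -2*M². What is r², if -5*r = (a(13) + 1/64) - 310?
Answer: 1719843841/102400 ≈ 16795.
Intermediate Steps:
r = 41471/320 (r = -((-2*13² + 1/64) - 310)/5 = -((-2*169 + 1/64) - 310)/5 = -((-338 + 1/64) - 310)/5 = -(-21631/64 - 310)/5 = -⅕*(-41471/64) = 41471/320 ≈ 129.60)
r² = (41471/320)² = 1719843841/102400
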